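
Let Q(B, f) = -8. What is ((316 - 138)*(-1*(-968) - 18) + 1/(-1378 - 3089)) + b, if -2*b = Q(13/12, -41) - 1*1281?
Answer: 1516497361/8934 ≈ 1.6974e+5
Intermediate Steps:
b = 1289/2 (b = -(-8 - 1*1281)/2 = -(-8 - 1281)/2 = -½*(-1289) = 1289/2 ≈ 644.50)
((316 - 138)*(-1*(-968) - 18) + 1/(-1378 - 3089)) + b = ((316 - 138)*(-1*(-968) - 18) + 1/(-1378 - 3089)) + 1289/2 = (178*(968 - 18) + 1/(-4467)) + 1289/2 = (178*950 - 1/4467) + 1289/2 = (169100 - 1/4467) + 1289/2 = 755369699/4467 + 1289/2 = 1516497361/8934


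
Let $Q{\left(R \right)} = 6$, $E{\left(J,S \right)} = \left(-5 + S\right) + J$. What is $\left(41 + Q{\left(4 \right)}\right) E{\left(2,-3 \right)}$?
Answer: $-282$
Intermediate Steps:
$E{\left(J,S \right)} = -5 + J + S$
$\left(41 + Q{\left(4 \right)}\right) E{\left(2,-3 \right)} = \left(41 + 6\right) \left(-5 + 2 - 3\right) = 47 \left(-6\right) = -282$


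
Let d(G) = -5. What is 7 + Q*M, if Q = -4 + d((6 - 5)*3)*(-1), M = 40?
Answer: 47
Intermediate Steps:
Q = 1 (Q = -4 - 5*(-1) = -4 + 5 = 1)
7 + Q*M = 7 + 1*40 = 7 + 40 = 47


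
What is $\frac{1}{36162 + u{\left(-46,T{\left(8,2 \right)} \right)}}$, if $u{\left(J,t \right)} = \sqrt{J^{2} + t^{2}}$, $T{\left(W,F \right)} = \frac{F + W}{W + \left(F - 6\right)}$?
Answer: $\frac{144648}{5230752487} - \frac{2 \sqrt{8489}}{5230752487} \approx 2.7618 \cdot 10^{-5}$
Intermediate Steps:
$T{\left(W,F \right)} = \frac{F + W}{-6 + F + W}$ ($T{\left(W,F \right)} = \frac{F + W}{W + \left(-6 + F\right)} = \frac{F + W}{-6 + F + W}$)
$\frac{1}{36162 + u{\left(-46,T{\left(8,2 \right)} \right)}} = \frac{1}{36162 + \sqrt{\left(-46\right)^{2} + \left(\frac{2 + 8}{-6 + 2 + 8}\right)^{2}}} = \frac{1}{36162 + \sqrt{2116 + \left(\frac{1}{4} \cdot 10\right)^{2}}} = \frac{1}{36162 + \sqrt{2116 + \left(\frac{5}{2}\right)^{2}}} = \frac{1}{36162 + \sqrt{2116 + \frac{25}{4}}} = \frac{1}{36162 + \sqrt{\frac{8489}{4}}} = \frac{1}{36162 + \frac{\sqrt{8489}}{2}}$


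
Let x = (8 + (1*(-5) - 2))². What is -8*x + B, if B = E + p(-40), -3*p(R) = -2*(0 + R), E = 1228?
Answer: 3580/3 ≈ 1193.3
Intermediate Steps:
p(R) = 2*R/3 (p(R) = -(-2)*(0 + R)/3 = -(-2)*R/3 = 2*R/3)
x = 1 (x = (8 + (-5 - 2))² = (8 - 7)² = 1² = 1)
B = 3604/3 (B = 1228 + (⅔)*(-40) = 1228 - 80/3 = 3604/3 ≈ 1201.3)
-8*x + B = -8*1 + 3604/3 = -8 + 3604/3 = 3580/3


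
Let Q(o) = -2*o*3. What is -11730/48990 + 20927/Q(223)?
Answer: -1508563/94998 ≈ -15.880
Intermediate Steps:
Q(o) = -6*o
-11730/48990 + 20927/Q(223) = -11730/48990 + 20927/((-6*223)) = -11730*1/48990 + 20927/(-1338) = -17/71 + 20927*(-1/1338) = -17/71 - 20927/1338 = -1508563/94998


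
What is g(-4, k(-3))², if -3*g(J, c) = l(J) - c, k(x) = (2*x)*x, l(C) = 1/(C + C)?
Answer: 21025/576 ≈ 36.502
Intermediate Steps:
l(C) = 1/(2*C)
k(x) = 2*x²
g(J, c) = -1/(6*J) + c/3 (g(J, c) = -(1/(2*J) - c)/3 = -1/(6*J) + c/3)
g(-4, k(-3))² = (-⅙/(-4) + (2*(-3)²)/3)² = (-⅙*(-¼) + (2*9)/3)² = (1/24 + (⅓)*18)² = (1/24 + 6)² = (145/24)² = 21025/576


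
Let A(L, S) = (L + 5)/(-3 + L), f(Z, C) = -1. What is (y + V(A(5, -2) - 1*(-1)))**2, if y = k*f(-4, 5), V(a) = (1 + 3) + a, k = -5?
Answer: 225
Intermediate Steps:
A(L, S) = (5 + L)/(-3 + L)
V(a) = 4 + a
y = 5 (y = -5*(-1) = 5)
(y + V(A(5, -2) - 1*(-1)))**2 = (5 + (4 + ((5 + 5)/(-3 + 5) - 1*(-1))))**2 = (5 + (4 + (10/2 + 1)))**2 = (5 + (4 + ((1/2)*10 + 1)))**2 = (5 + (4 + (5 + 1)))**2 = (5 + (4 + 6))**2 = (5 + 10)**2 = 15**2 = 225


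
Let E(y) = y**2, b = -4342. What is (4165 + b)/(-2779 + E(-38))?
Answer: 59/445 ≈ 0.13258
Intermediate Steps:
(4165 + b)/(-2779 + E(-38)) = (4165 - 4342)/(-2779 + (-38)**2) = -177/(-2779 + 1444) = -177/(-1335) = -177*(-1/1335) = 59/445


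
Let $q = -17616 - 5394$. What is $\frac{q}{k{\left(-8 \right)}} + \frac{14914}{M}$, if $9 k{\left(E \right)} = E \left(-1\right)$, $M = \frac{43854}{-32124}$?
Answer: $- \frac{1076208629}{29236} \approx -36811.0$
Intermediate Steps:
$M = - \frac{7309}{5354}$ ($M = 43854 \left(- \frac{1}{32124}\right) = - \frac{7309}{5354} \approx -1.3651$)
$q = -23010$ ($q = -17616 - 5394 = -23010$)
$k{\left(E \right)} = - \frac{E}{9}$ ($k{\left(E \right)} = \frac{E \left(-1\right)}{9} = \frac{\left(-1\right) E}{9} = - \frac{E}{9}$)
$\frac{q}{k{\left(-8 \right)}} + \frac{14914}{M} = - \frac{23010}{\left(- \frac{1}{9}\right) \left(-8\right)} + \frac{14914}{- \frac{7309}{5354}} = - \frac{23010}{\frac{8}{9}} + 14914 \left(- \frac{5354}{7309}\right) = \left(-23010\right) \frac{9}{8} - \frac{79849556}{7309} = - \frac{103545}{4} - \frac{79849556}{7309} = - \frac{1076208629}{29236}$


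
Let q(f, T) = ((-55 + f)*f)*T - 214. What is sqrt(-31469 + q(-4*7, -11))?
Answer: I*sqrt(57247) ≈ 239.26*I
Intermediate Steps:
q(f, T) = -214 + T*f*(-55 + f) (q(f, T) = (f*(-55 + f))*T - 214 = T*f*(-55 + f) - 214 = -214 + T*f*(-55 + f))
sqrt(-31469 + q(-4*7, -11)) = sqrt(-31469 + (-214 - 11*(-4*7)**2 - 55*(-11)*(-4*7))) = sqrt(-31469 + (-214 - 11*(-28)**2 - 55*(-11)*(-28))) = sqrt(-31469 + (-214 - 11*784 - 16940)) = sqrt(-31469 + (-214 - 8624 - 16940)) = sqrt(-31469 - 25778) = sqrt(-57247) = I*sqrt(57247)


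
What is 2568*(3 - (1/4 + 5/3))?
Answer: 2782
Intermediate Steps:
2568*(3 - (1/4 + 5/3)) = 2568*(3 - (1*(¼) + 5*(⅓))) = 2568*(3 - (¼ + 5/3)) = 2568*(3 - 1*23/12) = 2568*(3 - 23/12) = 2568*(13/12) = 2782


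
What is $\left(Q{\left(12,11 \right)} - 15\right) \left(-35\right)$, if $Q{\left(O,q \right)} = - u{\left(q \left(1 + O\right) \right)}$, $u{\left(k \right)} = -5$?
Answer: $350$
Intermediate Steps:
$Q{\left(O,q \right)} = 5$ ($Q{\left(O,q \right)} = \left(-1\right) \left(-5\right) = 5$)
$\left(Q{\left(12,11 \right)} - 15\right) \left(-35\right) = \left(5 - 15\right) \left(-35\right) = \left(-10\right) \left(-35\right) = 350$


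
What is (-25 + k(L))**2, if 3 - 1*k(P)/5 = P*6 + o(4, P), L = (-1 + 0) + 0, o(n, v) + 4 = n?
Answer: 400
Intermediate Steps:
o(n, v) = -4 + n
L = -1 (L = -1 + 0 = -1)
k(P) = 15 - 30*P (k(P) = 15 - 5*(P*6 + (-4 + 4)) = 15 - 5*(6*P + 0) = 15 - 30*P)
(-25 + k(L))**2 = (-25 + (15 - 30*(-1)))**2 = (-25 + (15 + 30))**2 = (-25 + 45)**2 = 20**2 = 400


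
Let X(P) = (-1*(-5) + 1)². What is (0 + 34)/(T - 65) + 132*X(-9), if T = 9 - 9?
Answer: 308846/65 ≈ 4751.5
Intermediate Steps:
T = 0
X(P) = 36 (X(P) = (5 + 1)² = 6² = 36)
(0 + 34)/(T - 65) + 132*X(-9) = (0 + 34)/(0 - 65) + 132*36 = 34/(-65) + 4752 = 34*(-1/65) + 4752 = -34/65 + 4752 = 308846/65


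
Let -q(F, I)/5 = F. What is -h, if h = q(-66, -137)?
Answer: -330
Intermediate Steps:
q(F, I) = -5*F
h = 330 (h = -5*(-66) = 330)
-h = -1*330 = -330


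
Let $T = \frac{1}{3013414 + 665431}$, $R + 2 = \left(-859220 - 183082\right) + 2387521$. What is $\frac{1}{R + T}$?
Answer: $\frac{3678845}{4948844834366} \approx 7.4337 \cdot 10^{-7}$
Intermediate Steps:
$R = 1345217$ ($R = -2 + \left(\left(-859220 - 183082\right) + 2387521\right) = -2 + \left(-1042302 + 2387521\right) = -2 + 1345219 = 1345217$)
$T = \frac{1}{3678845} \approx 2.7182 \cdot 10^{-7}$
$\frac{1}{R + T} = \frac{1}{1345217 + \frac{1}{3678845}} = \frac{1}{\frac{4948844834366}{3678845}} = \frac{3678845}{4948844834366}$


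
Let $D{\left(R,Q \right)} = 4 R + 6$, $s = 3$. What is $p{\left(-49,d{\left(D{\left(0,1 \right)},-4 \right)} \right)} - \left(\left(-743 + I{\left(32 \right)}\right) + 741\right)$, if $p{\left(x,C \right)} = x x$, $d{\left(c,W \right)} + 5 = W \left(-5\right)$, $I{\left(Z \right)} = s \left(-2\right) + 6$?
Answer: $2403$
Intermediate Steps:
$I{\left(Z \right)} = 0$ ($I{\left(Z \right)} = 3 \left(-2\right) + 6 = -6 + 6 = 0$)
$D{\left(R,Q \right)} = 6 + 4 R$
$d{\left(c,W \right)} = -5 - 5 W$ ($d{\left(c,W \right)} = -5 + W \left(-5\right) = -5 - 5 W$)
$p{\left(x,C \right)} = x^{2}$
$p{\left(-49,d{\left(D{\left(0,1 \right)},-4 \right)} \right)} - \left(\left(-743 + I{\left(32 \right)}\right) + 741\right) = \left(-49\right)^{2} - \left(\left(-743 + 0\right) + 741\right) = 2401 - \left(-743 + 741\right) = 2401 - -2 = 2401 + 2 = 2403$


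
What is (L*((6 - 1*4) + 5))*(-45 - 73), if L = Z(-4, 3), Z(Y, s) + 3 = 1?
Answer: 1652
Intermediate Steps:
Z(Y, s) = -2 (Z(Y, s) = -3 + 1 = -2)
L = -2
(L*((6 - 1*4) + 5))*(-45 - 73) = (-2*((6 - 1*4) + 5))*(-45 - 73) = -2*((6 - 4) + 5)*(-118) = -2*(2 + 5)*(-118) = -2*7*(-118) = -14*(-118) = 1652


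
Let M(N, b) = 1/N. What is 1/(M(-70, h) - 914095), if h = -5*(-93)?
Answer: -70/63986651 ≈ -1.0940e-6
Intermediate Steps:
h = 465
1/(M(-70, h) - 914095) = 1/(1/(-70) - 914095) = 1/(-1/70 - 914095) = 1/(-63986651/70) = -70/63986651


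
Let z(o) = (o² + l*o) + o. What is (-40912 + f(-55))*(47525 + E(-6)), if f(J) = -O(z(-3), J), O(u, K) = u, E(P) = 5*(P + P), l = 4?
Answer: -1941603290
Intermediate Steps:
z(o) = o² + 5*o (z(o) = (o² + 4*o) + o = o² + 5*o)
E(P) = 10*P (E(P) = 5*(2*P) = 10*P)
f(J) = 6 (f(J) = -(-3)*(5 - 3) = -(-3)*2 = -1*(-6) = 6)
(-40912 + f(-55))*(47525 + E(-6)) = (-40912 + 6)*(47525 + 10*(-6)) = -40906*(47525 - 60) = -40906*47465 = -1941603290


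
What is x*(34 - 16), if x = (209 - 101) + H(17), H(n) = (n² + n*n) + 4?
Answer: 12420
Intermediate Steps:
H(n) = 4 + 2*n² (H(n) = (n² + n²) + 4 = 2*n² + 4 = 4 + 2*n²)
x = 690 (x = (209 - 101) + (4 + 2*17²) = 108 + (4 + 2*289) = 108 + (4 + 578) = 108 + 582 = 690)
x*(34 - 16) = 690*(34 - 16) = 690*18 = 12420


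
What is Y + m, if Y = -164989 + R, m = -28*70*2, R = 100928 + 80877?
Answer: 12896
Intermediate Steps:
R = 181805
m = -3920 (m = -1960*2 = -3920)
Y = 16816 (Y = -164989 + 181805 = 16816)
Y + m = 16816 - 3920 = 12896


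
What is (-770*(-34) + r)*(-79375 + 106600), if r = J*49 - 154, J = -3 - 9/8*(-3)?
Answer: 5672464875/8 ≈ 7.0906e+8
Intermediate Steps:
J = 3/8 (J = -3 - 9*1/8*(-3) = -3 - 9/8*(-3) = -3 + 27/8 = 3/8 ≈ 0.37500)
r = -1085/8 (r = (3/8)*49 - 154 = 147/8 - 154 = -1085/8 ≈ -135.63)
(-770*(-34) + r)*(-79375 + 106600) = (-770*(-34) - 1085/8)*(-79375 + 106600) = (26180 - 1085/8)*27225 = (208355/8)*27225 = 5672464875/8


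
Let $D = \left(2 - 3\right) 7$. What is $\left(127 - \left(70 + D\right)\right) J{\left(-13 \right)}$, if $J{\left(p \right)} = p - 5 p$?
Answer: $3328$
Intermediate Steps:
$J{\left(p \right)} = - 4 p$
$D = -7$ ($D = \left(-1\right) 7 = -7$)
$\left(127 - \left(70 + D\right)\right) J{\left(-13 \right)} = \left(127 - 63\right) \left(\left(-4\right) \left(-13\right)\right) = \left(127 + \left(-70 + 7\right)\right) 52 = \left(127 - 63\right) 52 = 64 \cdot 52 = 3328$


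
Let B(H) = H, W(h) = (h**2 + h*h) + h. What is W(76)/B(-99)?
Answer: -1292/11 ≈ -117.45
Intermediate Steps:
W(h) = h + 2*h**2 (W(h) = (h**2 + h**2) + h = 2*h**2 + h = h + 2*h**2)
W(76)/B(-99) = (76*(1 + 2*76))/(-99) = (76*(1 + 152))*(-1/99) = (76*153)*(-1/99) = 11628*(-1/99) = -1292/11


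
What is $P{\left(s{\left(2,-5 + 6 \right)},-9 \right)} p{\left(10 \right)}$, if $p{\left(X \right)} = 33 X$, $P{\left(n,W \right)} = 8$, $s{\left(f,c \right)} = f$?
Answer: $2640$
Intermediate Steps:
$P{\left(s{\left(2,-5 + 6 \right)},-9 \right)} p{\left(10 \right)} = 8 \cdot 33 \cdot 10 = 8 \cdot 330 = 2640$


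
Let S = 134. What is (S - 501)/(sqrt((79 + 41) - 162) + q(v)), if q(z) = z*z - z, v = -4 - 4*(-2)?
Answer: -734/31 + 367*I*sqrt(42)/186 ≈ -23.677 + 12.787*I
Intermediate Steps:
v = 4 (v = -4 + 8 = 4)
q(z) = z**2 - z
(S - 501)/(sqrt((79 + 41) - 162) + q(v)) = (134 - 501)/(sqrt((79 + 41) - 162) + 4*(-1 + 4)) = -367/(sqrt(120 - 162) + 4*3) = -367/(sqrt(-42) + 12) = -367/(I*sqrt(42) + 12) = -367/(12 + I*sqrt(42))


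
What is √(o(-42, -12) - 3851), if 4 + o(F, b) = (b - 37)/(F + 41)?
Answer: I*√3806 ≈ 61.693*I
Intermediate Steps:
o(F, b) = -4 + (-37 + b)/(41 + F) (o(F, b) = -4 + (b - 37)/(F + 41) = -4 + (-37 + b)/(41 + F))
√(o(-42, -12) - 3851) = √((-201 - 12 - 4*(-42))/(41 - 42) - 3851) = √((-201 - 12 + 168)/(-1) - 3851) = √(-1*(-45) - 3851) = √(45 - 3851) = √(-3806) = I*√3806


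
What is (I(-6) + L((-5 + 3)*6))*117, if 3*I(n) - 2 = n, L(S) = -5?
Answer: -741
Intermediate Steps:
I(n) = ⅔ + n/3
(I(-6) + L((-5 + 3)*6))*117 = ((⅔ + (⅓)*(-6)) - 5)*117 = ((⅔ - 2) - 5)*117 = (-4/3 - 5)*117 = -19/3*117 = -741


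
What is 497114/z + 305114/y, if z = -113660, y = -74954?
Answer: -17984984999/2129817910 ≈ -8.4444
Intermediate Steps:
497114/z + 305114/y = 497114/(-113660) + 305114/(-74954) = 497114*(-1/113660) + 305114*(-1/74954) = -248557/56830 - 152557/37477 = -17984984999/2129817910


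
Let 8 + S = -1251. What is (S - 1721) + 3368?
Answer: 388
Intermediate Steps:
S = -1259 (S = -8 - 1251 = -1259)
(S - 1721) + 3368 = (-1259 - 1721) + 3368 = -2980 + 3368 = 388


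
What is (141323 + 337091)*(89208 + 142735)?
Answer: 110964778402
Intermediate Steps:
(141323 + 337091)*(89208 + 142735) = 478414*231943 = 110964778402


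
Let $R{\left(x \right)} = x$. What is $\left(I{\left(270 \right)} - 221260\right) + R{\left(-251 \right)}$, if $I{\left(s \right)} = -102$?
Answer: $-221613$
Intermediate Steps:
$\left(I{\left(270 \right)} - 221260\right) + R{\left(-251 \right)} = \left(-102 - 221260\right) - 251 = -221362 - 251 = -221613$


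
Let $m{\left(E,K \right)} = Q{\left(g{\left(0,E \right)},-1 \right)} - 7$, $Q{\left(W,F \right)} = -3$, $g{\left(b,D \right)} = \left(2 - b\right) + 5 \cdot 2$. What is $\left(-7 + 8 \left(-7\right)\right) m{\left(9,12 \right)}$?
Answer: $630$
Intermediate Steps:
$g{\left(b,D \right)} = 12 - b$ ($g{\left(b,D \right)} = \left(2 - b\right) + 10 = 12 - b$)
$m{\left(E,K \right)} = -10$ ($m{\left(E,K \right)} = -3 - 7 = -10$)
$\left(-7 + 8 \left(-7\right)\right) m{\left(9,12 \right)} = \left(-7 + 8 \left(-7\right)\right) \left(-10\right) = \left(-7 - 56\right) \left(-10\right) = \left(-63\right) \left(-10\right) = 630$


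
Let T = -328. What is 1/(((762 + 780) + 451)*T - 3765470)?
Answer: -1/4419174 ≈ -2.2629e-7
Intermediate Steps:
1/(((762 + 780) + 451)*T - 3765470) = 1/(((762 + 780) + 451)*(-328) - 3765470) = 1/((1542 + 451)*(-328) - 3765470) = 1/(1993*(-328) - 3765470) = 1/(-653704 - 3765470) = 1/(-4419174) = -1/4419174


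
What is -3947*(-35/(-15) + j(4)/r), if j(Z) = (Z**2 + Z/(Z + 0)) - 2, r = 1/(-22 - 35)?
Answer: 10096426/3 ≈ 3.3655e+6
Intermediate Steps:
r = -1/57 (r = 1/(-57) = -1/57 ≈ -0.017544)
j(Z) = -1 + Z**2 (j(Z) = (Z**2 + Z/Z) - 2 = (Z**2 + 1) - 2 = (1 + Z**2) - 2 = -1 + Z**2)
-3947*(-35/(-15) + j(4)/r) = -3947*(-35/(-15) + (-1 + 4**2)/(-1/57)) = -3947*(-35*(-1/15) + (-1 + 16)*(-57)) = -3947*(7/3 + 15*(-57)) = -3947*(7/3 - 855) = -3947*(-2558/3) = 10096426/3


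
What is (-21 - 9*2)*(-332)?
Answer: 12948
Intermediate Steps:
(-21 - 9*2)*(-332) = (-21 - 18)*(-332) = -39*(-332) = 12948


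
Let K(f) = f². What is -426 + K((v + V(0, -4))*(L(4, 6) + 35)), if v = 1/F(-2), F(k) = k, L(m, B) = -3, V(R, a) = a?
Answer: 20310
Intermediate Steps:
v = -½ (v = 1/(-2) = -½ ≈ -0.50000)
-426 + K((v + V(0, -4))*(L(4, 6) + 35)) = -426 + ((-½ - 4)*(-3 + 35))² = -426 + (-9/2*32)² = -426 + (-144)² = -426 + 20736 = 20310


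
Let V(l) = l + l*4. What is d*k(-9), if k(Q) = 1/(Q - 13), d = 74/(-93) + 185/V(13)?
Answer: -2479/26598 ≈ -0.093202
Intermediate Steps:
V(l) = 5*l (V(l) = l + 4*l = 5*l)
d = 2479/1209 (d = 74/(-93) + 185/((5*13)) = 74*(-1/93) + 185/65 = -74/93 + 185*(1/65) = -74/93 + 37/13 = 2479/1209 ≈ 2.0505)
k(Q) = 1/(-13 + Q)
d*k(-9) = 2479/(1209*(-13 - 9)) = (2479/1209)/(-22) = (2479/1209)*(-1/22) = -2479/26598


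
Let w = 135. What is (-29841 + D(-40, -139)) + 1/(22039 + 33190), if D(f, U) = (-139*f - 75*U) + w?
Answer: -757797108/55229 ≈ -13721.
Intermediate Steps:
D(f, U) = 135 - 139*f - 75*U (D(f, U) = (-139*f - 75*U) + 135 = 135 - 139*f - 75*U)
(-29841 + D(-40, -139)) + 1/(22039 + 33190) = (-29841 + (135 - 139*(-40) - 75*(-139))) + 1/(22039 + 33190) = (-29841 + (135 + 5560 + 10425)) + 1/55229 = (-29841 + 16120) + 1/55229 = -13721 + 1/55229 = -757797108/55229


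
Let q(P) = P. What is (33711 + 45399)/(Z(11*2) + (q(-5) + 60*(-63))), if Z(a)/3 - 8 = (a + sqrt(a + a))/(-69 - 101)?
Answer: -85995829332/4088783977 + 806922*sqrt(11)/4088783977 ≈ -21.031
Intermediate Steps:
Z(a) = 24 - 3*a/170 - 3*sqrt(2)*sqrt(a)/170 (Z(a) = 24 + 3*((a + sqrt(a + a))/(-69 - 101)) = 24 + 3*((a + sqrt(2*a))/(-170)) = 24 + 3*((a + sqrt(2)*sqrt(a))*(-1/170)) = 24 + 3*(-a/170 - sqrt(2)*sqrt(a)/170) = 24 + (-3*a/170 - 3*sqrt(2)*sqrt(a)/170) = 24 - 3*a/170 - 3*sqrt(2)*sqrt(a)/170)
(33711 + 45399)/(Z(11*2) + (q(-5) + 60*(-63))) = (33711 + 45399)/((24 - 33*2/170 - 3*sqrt(2)*sqrt(11*2)/170) + (-5 + 60*(-63))) = 79110/((24 - 3/170*22 - 3*sqrt(2)*sqrt(22)/170) + (-5 - 3780)) = 79110/((24 - 33/85 - 3*sqrt(11)/85) - 3785) = 79110/((2007/85 - 3*sqrt(11)/85) - 3785) = 79110/(-319718/85 - 3*sqrt(11)/85)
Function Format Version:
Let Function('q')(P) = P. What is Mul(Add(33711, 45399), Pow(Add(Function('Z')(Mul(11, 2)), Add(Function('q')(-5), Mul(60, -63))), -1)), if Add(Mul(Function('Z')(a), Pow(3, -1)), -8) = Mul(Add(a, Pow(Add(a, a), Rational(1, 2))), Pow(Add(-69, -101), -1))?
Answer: Add(Rational(-85995829332, 4088783977), Mul(Rational(806922, 4088783977), Pow(11, Rational(1, 2)))) ≈ -21.031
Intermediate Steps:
Function('Z')(a) = Add(24, Mul(Rational(-3, 170), a), Mul(Rational(-3, 170), Pow(2, Rational(1, 2)), Pow(a, Rational(1, 2)))) (Function('Z')(a) = Add(24, Mul(3, Mul(Add(a, Pow(Add(a, a), Rational(1, 2))), Pow(Add(-69, -101), -1)))) = Add(24, Mul(3, Mul(Add(a, Pow(Mul(2, a), Rational(1, 2))), Pow(-170, -1)))) = Add(24, Mul(3, Mul(Add(a, Mul(Pow(2, Rational(1, 2)), Pow(a, Rational(1, 2)))), Rational(-1, 170)))) = Add(24, Mul(3, Add(Mul(Rational(-1, 170), a), Mul(Rational(-1, 170), Pow(2, Rational(1, 2)), Pow(a, Rational(1, 2)))))) = Add(24, Add(Mul(Rational(-3, 170), a), Mul(Rational(-3, 170), Pow(2, Rational(1, 2)), Pow(a, Rational(1, 2))))) = Add(24, Mul(Rational(-3, 170), a), Mul(Rational(-3, 170), Pow(2, Rational(1, 2)), Pow(a, Rational(1, 2)))))
Mul(Add(33711, 45399), Pow(Add(Function('Z')(Mul(11, 2)), Add(Function('q')(-5), Mul(60, -63))), -1)) = Mul(Add(33711, 45399), Pow(Add(Add(24, Mul(Rational(-3, 170), Mul(11, 2)), Mul(Rational(-3, 170), Pow(2, Rational(1, 2)), Pow(Mul(11, 2), Rational(1, 2)))), Add(-5, Mul(60, -63))), -1)) = Mul(79110, Pow(Add(Add(24, Mul(Rational(-3, 170), 22), Mul(Rational(-3, 170), Pow(2, Rational(1, 2)), Pow(22, Rational(1, 2)))), Add(-5, -3780)), -1)) = Mul(79110, Pow(Add(Add(24, Rational(-33, 85), Mul(Rational(-3, 85), Pow(11, Rational(1, 2)))), -3785), -1)) = Mul(79110, Pow(Add(Add(Rational(2007, 85), Mul(Rational(-3, 85), Pow(11, Rational(1, 2)))), -3785), -1)) = Mul(79110, Pow(Add(Rational(-319718, 85), Mul(Rational(-3, 85), Pow(11, Rational(1, 2)))), -1))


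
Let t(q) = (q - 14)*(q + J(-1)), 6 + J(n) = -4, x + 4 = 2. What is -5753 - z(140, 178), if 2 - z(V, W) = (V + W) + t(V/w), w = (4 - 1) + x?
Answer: 10943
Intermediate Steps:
x = -2 (x = -4 + 2 = -2)
w = 1 (w = (4 - 1) - 2 = 3 - 2 = 1)
J(n) = -10 (J(n) = -6 - 4 = -10)
t(q) = (-14 + q)*(-10 + q) (t(q) = (q - 14)*(q - 10) = (-14 + q)*(-10 + q))
z(V, W) = -138 - W - V² + 23*V (z(V, W) = 2 - ((V + W) + (140 + (V/1)² - 24*V/1)) = 2 - ((V + W) + (140 + (V*1)² - 24*V)) = 2 - ((V + W) + (140 + V² - 24*V)) = 2 - (140 + W + V² - 23*V) = 2 + (-140 - W - V² + 23*V) = -138 - W - V² + 23*V)
-5753 - z(140, 178) = -5753 - (-138 - 1*178 - 1*140² + 23*140) = -5753 - (-138 - 178 - 1*19600 + 3220) = -5753 - (-138 - 178 - 19600 + 3220) = -5753 - 1*(-16696) = -5753 + 16696 = 10943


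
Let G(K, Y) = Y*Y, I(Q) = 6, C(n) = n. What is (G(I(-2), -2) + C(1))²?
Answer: 25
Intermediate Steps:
G(K, Y) = Y²
(G(I(-2), -2) + C(1))² = ((-2)² + 1)² = (4 + 1)² = 5² = 25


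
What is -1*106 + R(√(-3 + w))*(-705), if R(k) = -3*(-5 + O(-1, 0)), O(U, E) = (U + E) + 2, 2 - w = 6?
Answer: -8566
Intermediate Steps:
w = -4 (w = 2 - 1*6 = 2 - 6 = -4)
O(U, E) = 2 + E + U (O(U, E) = (E + U) + 2 = 2 + E + U)
R(k) = 12 (R(k) = -3*(-5 + (2 + 0 - 1)) = -3*(-5 + 1) = -3*(-4) = 12)
-1*106 + R(√(-3 + w))*(-705) = -1*106 + 12*(-705) = -106 - 8460 = -8566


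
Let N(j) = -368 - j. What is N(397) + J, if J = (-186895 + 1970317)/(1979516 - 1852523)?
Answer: -31788741/42331 ≈ -750.96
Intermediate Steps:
J = 594474/42331 (J = 1783422/126993 = 1783422*(1/126993) = 594474/42331 ≈ 14.043)
N(397) + J = (-368 - 1*397) + 594474/42331 = (-368 - 397) + 594474/42331 = -765 + 594474/42331 = -31788741/42331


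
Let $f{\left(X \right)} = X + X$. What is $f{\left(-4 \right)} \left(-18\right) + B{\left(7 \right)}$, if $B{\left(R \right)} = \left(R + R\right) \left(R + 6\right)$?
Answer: $326$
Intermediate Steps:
$f{\left(X \right)} = 2 X$
$B{\left(R \right)} = 2 R \left(6 + R\right)$
$f{\left(-4 \right)} \left(-18\right) + B{\left(7 \right)} = 2 \left(-4\right) \left(-18\right) + 2 \cdot 7 \left(6 + 7\right) = \left(-8\right) \left(-18\right) + 2 \cdot 7 \cdot 13 = 144 + 182 = 326$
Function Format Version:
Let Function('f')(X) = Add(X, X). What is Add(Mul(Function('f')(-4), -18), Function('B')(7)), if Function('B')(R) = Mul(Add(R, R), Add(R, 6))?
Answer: 326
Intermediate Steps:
Function('f')(X) = Mul(2, X)
Function('B')(R) = Mul(2, R, Add(6, R)) (Function('B')(R) = Mul(Mul(2, R), Add(6, R)) = Mul(2, R, Add(6, R)))
Add(Mul(Function('f')(-4), -18), Function('B')(7)) = Add(Mul(Mul(2, -4), -18), Mul(2, 7, Add(6, 7))) = Add(Mul(-8, -18), Mul(2, 7, 13)) = Add(144, 182) = 326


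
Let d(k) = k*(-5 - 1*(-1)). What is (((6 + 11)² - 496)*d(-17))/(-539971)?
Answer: 36/1381 ≈ 0.026068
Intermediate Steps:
d(k) = -4*k (d(k) = k*(-5 + 1) = k*(-4) = -4*k)
(((6 + 11)² - 496)*d(-17))/(-539971) = (((6 + 11)² - 496)*(-4*(-17)))/(-539971) = ((17² - 496)*68)*(-1/539971) = ((289 - 496)*68)*(-1/539971) = -207*68*(-1/539971) = -14076*(-1/539971) = 36/1381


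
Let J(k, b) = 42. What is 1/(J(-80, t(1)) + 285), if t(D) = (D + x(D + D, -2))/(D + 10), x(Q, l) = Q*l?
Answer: 1/327 ≈ 0.0030581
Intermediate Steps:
t(D) = -3*D/(10 + D) (t(D) = (D + (D + D)*(-2))/(D + 10) = (D + (2*D)*(-2))/(10 + D) = (D - 4*D)/(10 + D) = (-3*D)/(10 + D) = -3*D/(10 + D))
1/(J(-80, t(1)) + 285) = 1/(42 + 285) = 1/327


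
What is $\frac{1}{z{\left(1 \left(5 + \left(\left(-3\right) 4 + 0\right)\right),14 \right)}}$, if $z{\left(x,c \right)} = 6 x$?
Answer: $- \frac{1}{42} \approx -0.02381$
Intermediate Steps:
$\frac{1}{z{\left(1 \left(5 + \left(\left(-3\right) 4 + 0\right)\right),14 \right)}} = \frac{1}{6 \cdot 1 \left(5 + \left(\left(-3\right) 4 + 0\right)\right)} = \frac{1}{6 \cdot 1 \left(5 + \left(-12 + 0\right)\right)} = \frac{1}{6 \cdot 1 \left(5 - 12\right)} = \frac{1}{6 \cdot 1 \left(-7\right)} = \frac{1}{6 \left(-7\right)} = \frac{1}{-42} = - \frac{1}{42}$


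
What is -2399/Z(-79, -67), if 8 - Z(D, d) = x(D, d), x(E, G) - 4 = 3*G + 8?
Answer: -2399/197 ≈ -12.178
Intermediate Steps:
x(E, G) = 12 + 3*G (x(E, G) = 4 + (3*G + 8) = 4 + (8 + 3*G) = 12 + 3*G)
Z(D, d) = -4 - 3*d (Z(D, d) = 8 - (12 + 3*d) = 8 + (-12 - 3*d) = -4 - 3*d)
-2399/Z(-79, -67) = -2399/(-4 - 3*(-67)) = -2399/(-4 + 201) = -2399/197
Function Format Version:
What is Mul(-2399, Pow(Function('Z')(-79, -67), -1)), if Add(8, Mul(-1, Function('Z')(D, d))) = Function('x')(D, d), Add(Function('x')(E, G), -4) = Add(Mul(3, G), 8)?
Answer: Rational(-2399, 197) ≈ -12.178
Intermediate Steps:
Function('x')(E, G) = Add(12, Mul(3, G)) (Function('x')(E, G) = Add(4, Add(Mul(3, G), 8)) = Add(4, Add(8, Mul(3, G))) = Add(12, Mul(3, G)))
Function('Z')(D, d) = Add(-4, Mul(-3, d)) (Function('Z')(D, d) = Add(8, Mul(-1, Add(12, Mul(3, d)))) = Add(8, Add(-12, Mul(-3, d))) = Add(-4, Mul(-3, d)))
Mul(-2399, Pow(Function('Z')(-79, -67), -1)) = Mul(-2399, Pow(Add(-4, Mul(-3, -67)), -1)) = Mul(-2399, Pow(Add(-4, 201), -1)) = Mul(-2399, Pow(197, -1)) = Mul(-2399, Rational(1, 197)) = Rational(-2399, 197)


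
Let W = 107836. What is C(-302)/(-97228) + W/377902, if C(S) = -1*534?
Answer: 2671619569/9185663914 ≈ 0.29085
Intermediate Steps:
C(S) = -534
C(-302)/(-97228) + W/377902 = -534/(-97228) + 107836/377902 = -534*(-1/97228) + 107836*(1/377902) = 267/48614 + 53918/188951 = 2671619569/9185663914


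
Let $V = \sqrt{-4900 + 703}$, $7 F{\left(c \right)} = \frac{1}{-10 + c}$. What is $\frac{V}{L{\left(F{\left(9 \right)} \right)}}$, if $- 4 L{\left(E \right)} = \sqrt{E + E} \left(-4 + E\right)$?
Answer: $\frac{14 \sqrt{58758}}{29} \approx 117.02$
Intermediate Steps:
$F{\left(c \right)} = \frac{1}{7 \left(-10 + c\right)}$
$L{\left(E \right)} = - \frac{\sqrt{2} \sqrt{E} \left(-4 + E\right)}{4}$ ($L{\left(E \right)} = - \frac{\sqrt{E + E} \left(-4 + E\right)}{4} = - \frac{\sqrt{2 E} \left(-4 + E\right)}{4} = - \frac{\sqrt{2} \sqrt{E} \left(-4 + E\right)}{4}$)
$V = i \sqrt{4197}$ ($V = \sqrt{-4197} = i \sqrt{4197} \approx 64.784 i$)
$\frac{V}{L{\left(F{\left(9 \right)} \right)}} = \frac{i \sqrt{4197}}{\frac{1}{4} \sqrt{2} \sqrt{\frac{1}{7 \left(-10 + 9\right)}} \left(4 - \frac{1}{7 \left(-10 + 9\right)}\right)} = \frac{i \sqrt{4197}}{\frac{1}{4} \sqrt{2} \sqrt{\frac{1}{7 \left(-1\right)}} \left(4 - \frac{1}{7 \left(-1\right)}\right)} = \frac{i \sqrt{4197}}{\frac{1}{4} \sqrt{2} \sqrt{\frac{1}{7} \left(-1\right)} \left(4 - \frac{1}{7} \left(-1\right)\right)} = \frac{i \sqrt{4197}}{\frac{1}{4} \sqrt{2} \sqrt{- \frac{1}{7}} \left(4 - - \frac{1}{7}\right)} = \frac{i \sqrt{4197}}{\frac{1}{4} \sqrt{2} \frac{i \sqrt{7}}{7} \left(4 + \frac{1}{7}\right)} = \frac{i \sqrt{4197}}{\frac{1}{4} \sqrt{2} \frac{i \sqrt{7}}{7} \cdot \frac{29}{7}} = \frac{i \sqrt{4197}}{\frac{29}{196} i \sqrt{14}} = i \sqrt{4197} \left(- \frac{14 i \sqrt{14}}{29}\right) = \frac{14 \sqrt{58758}}{29}$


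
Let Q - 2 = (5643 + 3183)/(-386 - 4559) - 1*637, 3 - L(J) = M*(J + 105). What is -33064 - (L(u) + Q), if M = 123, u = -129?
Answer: -174965054/4945 ≈ -35382.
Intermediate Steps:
L(J) = -12912 - 123*J (L(J) = 3 - 123*(J + 105) = 3 - 123*(105 + J) = 3 - (12915 + 123*J) = 3 + (-12915 - 123*J) = -12912 - 123*J)
Q = -3148901/4945 (Q = 2 + ((5643 + 3183)/(-386 - 4559) - 1*637) = 2 + (8826/(-4945) - 637) = 2 + (8826*(-1/4945) - 637) = 2 + (-8826/4945 - 637) = 2 - 3158791/4945 = -3148901/4945 ≈ -636.79)
-33064 - (L(u) + Q) = -33064 - ((-12912 - 123*(-129)) - 3148901/4945) = -33064 - ((-12912 + 15867) - 3148901/4945) = -33064 - (2955 - 3148901/4945) = -33064 - 1*11463574/4945 = -33064 - 11463574/4945 = -174965054/4945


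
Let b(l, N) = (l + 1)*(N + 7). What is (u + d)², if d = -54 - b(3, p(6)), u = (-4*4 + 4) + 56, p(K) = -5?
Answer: 324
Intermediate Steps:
b(l, N) = (1 + l)*(7 + N)
u = 44 (u = (-16 + 4) + 56 = -12 + 56 = 44)
d = -62 (d = -54 - (7 - 5 + 7*3 - 5*3) = -54 - (7 - 5 + 21 - 15) = -54 - 1*8 = -54 - 8 = -62)
(u + d)² = (44 - 62)² = (-18)² = 324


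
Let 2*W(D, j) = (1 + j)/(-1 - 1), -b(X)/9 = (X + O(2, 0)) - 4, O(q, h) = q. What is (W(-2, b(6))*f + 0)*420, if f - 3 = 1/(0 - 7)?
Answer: 10500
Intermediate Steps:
f = 20/7 (f = 3 + 1/(0 - 7) = 3 + 1/(-7) = 3 - ⅐ = 20/7 ≈ 2.8571)
b(X) = 18 - 9*X (b(X) = -9*((X + 2) - 4) = -9*((2 + X) - 4) = -9*(-2 + X) = 18 - 9*X)
W(D, j) = -¼ - j/4 (W(D, j) = ((1 + j)/(-1 - 1))/2 = ((1 + j)/(-2))/2 = ((1 + j)*(-½))/2 = (-½ - j/2)/2 = -¼ - j/4)
(W(-2, b(6))*f + 0)*420 = ((-¼ - (18 - 9*6)/4)*(20/7) + 0)*420 = ((-¼ - (18 - 54)/4)*(20/7) + 0)*420 = ((-¼ - ¼*(-36))*(20/7) + 0)*420 = ((-¼ + 9)*(20/7) + 0)*420 = ((35/4)*(20/7) + 0)*420 = (25 + 0)*420 = 25*420 = 10500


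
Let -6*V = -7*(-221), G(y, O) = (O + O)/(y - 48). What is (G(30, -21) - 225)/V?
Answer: 1336/1547 ≈ 0.86361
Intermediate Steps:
G(y, O) = 2*O/(-48 + y) (G(y, O) = (2*O)/(-48 + y) = 2*O/(-48 + y))
V = -1547/6 (V = -(-7)*(-221)/6 = -1/6*1547 = -1547/6 ≈ -257.83)
(G(30, -21) - 225)/V = (2*(-21)/(-48 + 30) - 225)/(-1547/6) = (2*(-21)/(-18) - 225)*(-6/1547) = (2*(-21)*(-1/18) - 225)*(-6/1547) = (7/3 - 225)*(-6/1547) = -668/3*(-6/1547) = 1336/1547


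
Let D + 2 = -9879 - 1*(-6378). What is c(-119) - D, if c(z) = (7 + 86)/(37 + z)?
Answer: 287153/82 ≈ 3501.9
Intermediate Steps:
c(z) = 93/(37 + z)
D = -3503 (D = -2 + (-9879 - 1*(-6378)) = -2 + (-9879 + 6378) = -2 - 3501 = -3503)
c(-119) - D = 93/(37 - 119) - 1*(-3503) = 93/(-82) + 3503 = 93*(-1/82) + 3503 = -93/82 + 3503 = 287153/82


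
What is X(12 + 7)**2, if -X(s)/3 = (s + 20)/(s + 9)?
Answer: 13689/784 ≈ 17.460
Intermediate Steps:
X(s) = -3*(20 + s)/(9 + s) (X(s) = -3*(s + 20)/(s + 9) = -3*(20 + s)/(9 + s))
X(12 + 7)**2 = (3*(-20 - (12 + 7))/(9 + (12 + 7)))**2 = (3*(-20 - 1*19)/(9 + 19))**2 = (3*(-20 - 19)/28)**2 = (3*(1/28)*(-39))**2 = (-117/28)**2 = 13689/784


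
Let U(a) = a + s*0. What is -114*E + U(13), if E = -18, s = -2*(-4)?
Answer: 2065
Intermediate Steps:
s = 8
U(a) = a (U(a) = a + 8*0 = a + 0 = a)
-114*E + U(13) = -114*(-18) + 13 = 2052 + 13 = 2065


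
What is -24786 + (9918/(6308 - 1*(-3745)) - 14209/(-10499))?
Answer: -290647473687/11727383 ≈ -24784.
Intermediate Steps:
-24786 + (9918/(6308 - 1*(-3745)) - 14209/(-10499)) = -24786 + (9918/(6308 + 3745) - 14209*(-1/10499)) = -24786 + (9918/10053 + 14209/10499) = -24786 + (9918*(1/10053) + 14209/10499) = -24786 + (1102/1117 + 14209/10499) = -24786 + 27441351/11727383 = -290647473687/11727383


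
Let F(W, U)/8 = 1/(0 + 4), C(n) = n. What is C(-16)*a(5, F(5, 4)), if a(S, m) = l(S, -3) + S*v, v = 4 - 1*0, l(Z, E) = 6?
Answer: -416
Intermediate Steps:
v = 4 (v = 4 + 0 = 4)
F(W, U) = 2 (F(W, U) = 8/(0 + 4) = 8/4 = 8*(¼) = 2)
a(S, m) = 6 + 4*S (a(S, m) = 6 + S*4 = 6 + 4*S)
C(-16)*a(5, F(5, 4)) = -16*(6 + 4*5) = -16*(6 + 20) = -16*26 = -416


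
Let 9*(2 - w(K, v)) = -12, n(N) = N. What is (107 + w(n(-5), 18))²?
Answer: 109561/9 ≈ 12173.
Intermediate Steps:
w(K, v) = 10/3 (w(K, v) = 2 - ⅑*(-12) = 2 + 4/3 = 10/3)
(107 + w(n(-5), 18))² = (107 + 10/3)² = (331/3)² = 109561/9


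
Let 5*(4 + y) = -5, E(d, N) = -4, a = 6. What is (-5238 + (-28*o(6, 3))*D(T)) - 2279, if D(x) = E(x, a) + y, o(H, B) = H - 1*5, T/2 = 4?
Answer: -7265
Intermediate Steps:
T = 8 (T = 2*4 = 8)
y = -5 (y = -4 + (⅕)*(-5) = -4 - 1 = -5)
o(H, B) = -5 + H (o(H, B) = H - 5 = -5 + H)
D(x) = -9 (D(x) = -4 - 5 = -9)
(-5238 + (-28*o(6, 3))*D(T)) - 2279 = (-5238 - 28*(-5 + 6)*(-9)) - 2279 = (-5238 - 28*1*(-9)) - 2279 = (-5238 - 28*(-9)) - 2279 = (-5238 + 252) - 2279 = -4986 - 2279 = -7265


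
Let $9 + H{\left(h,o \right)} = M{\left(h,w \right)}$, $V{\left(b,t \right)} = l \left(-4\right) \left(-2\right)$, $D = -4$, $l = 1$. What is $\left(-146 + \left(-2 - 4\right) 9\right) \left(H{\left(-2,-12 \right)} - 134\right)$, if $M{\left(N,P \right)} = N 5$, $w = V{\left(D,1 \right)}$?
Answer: $30600$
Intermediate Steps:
$V{\left(b,t \right)} = 8$ ($V{\left(b,t \right)} = 1 \left(-4\right) \left(-2\right) = \left(-4\right) \left(-2\right) = 8$)
$w = 8$
$M{\left(N,P \right)} = 5 N$
$H{\left(h,o \right)} = -9 + 5 h$
$\left(-146 + \left(-2 - 4\right) 9\right) \left(H{\left(-2,-12 \right)} - 134\right) = \left(-146 + \left(-2 - 4\right) 9\right) \left(\left(-9 + 5 \left(-2\right)\right) - 134\right) = \left(-146 - 54\right) \left(\left(-9 - 10\right) - 134\right) = \left(-146 - 54\right) \left(-19 - 134\right) = \left(-200\right) \left(-153\right) = 30600$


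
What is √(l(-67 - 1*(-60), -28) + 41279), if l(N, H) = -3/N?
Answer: 2*√505673/7 ≈ 203.17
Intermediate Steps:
√(l(-67 - 1*(-60), -28) + 41279) = √(-3/(-67 - 1*(-60)) + 41279) = √(-3/(-67 + 60) + 41279) = √(-3/(-7) + 41279) = √(-3*(-⅐) + 41279) = √(3/7 + 41279) = √(288956/7) = 2*√505673/7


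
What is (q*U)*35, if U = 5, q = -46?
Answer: -8050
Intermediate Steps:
(q*U)*35 = -46*5*35 = -230*35 = -8050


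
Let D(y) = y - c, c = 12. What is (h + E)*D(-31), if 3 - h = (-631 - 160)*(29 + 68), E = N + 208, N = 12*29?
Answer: -3323298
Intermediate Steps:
N = 348
D(y) = -12 + y (D(y) = y - 1*12 = y - 12 = -12 + y)
E = 556 (E = 348 + 208 = 556)
h = 76730 (h = 3 - (-631 - 160)*(29 + 68) = 3 - (-791)*97 = 3 - 1*(-76727) = 3 + 76727 = 76730)
(h + E)*D(-31) = (76730 + 556)*(-12 - 31) = 77286*(-43) = -3323298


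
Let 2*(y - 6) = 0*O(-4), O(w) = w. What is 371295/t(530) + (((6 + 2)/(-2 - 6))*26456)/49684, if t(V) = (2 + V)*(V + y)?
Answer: 2725859867/3541872992 ≈ 0.76961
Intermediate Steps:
y = 6 (y = 6 + (0*(-4))/2 = 6 + (½)*0 = 6 + 0 = 6)
t(V) = (2 + V)*(6 + V) (t(V) = (2 + V)*(V + 6) = (2 + V)*(6 + V))
371295/t(530) + (((6 + 2)/(-2 - 6))*26456)/49684 = 371295/(12 + 530² + 8*530) + (((6 + 2)/(-2 - 6))*26456)/49684 = 371295/(12 + 280900 + 4240) + ((8/(-8))*26456)*(1/49684) = 371295/285152 + ((8*(-⅛))*26456)*(1/49684) = 371295*(1/285152) - 1*26456*(1/49684) = 371295/285152 - 26456*1/49684 = 371295/285152 - 6614/12421 = 2725859867/3541872992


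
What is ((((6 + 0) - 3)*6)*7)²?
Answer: 15876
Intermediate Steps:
((((6 + 0) - 3)*6)*7)² = (((6 - 3)*6)*7)² = ((3*6)*7)² = (18*7)² = 126² = 15876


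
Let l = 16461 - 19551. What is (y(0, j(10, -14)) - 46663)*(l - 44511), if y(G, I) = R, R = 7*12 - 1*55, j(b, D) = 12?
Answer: 2219825034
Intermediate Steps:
l = -3090
R = 29 (R = 84 - 55 = 29)
y(G, I) = 29
(y(0, j(10, -14)) - 46663)*(l - 44511) = (29 - 46663)*(-3090 - 44511) = -46634*(-47601) = 2219825034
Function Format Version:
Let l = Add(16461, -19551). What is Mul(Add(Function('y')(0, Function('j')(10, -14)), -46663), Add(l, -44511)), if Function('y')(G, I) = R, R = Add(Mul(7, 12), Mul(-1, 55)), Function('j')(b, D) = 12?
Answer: 2219825034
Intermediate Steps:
l = -3090
R = 29 (R = Add(84, -55) = 29)
Function('y')(G, I) = 29
Mul(Add(Function('y')(0, Function('j')(10, -14)), -46663), Add(l, -44511)) = Mul(Add(29, -46663), Add(-3090, -44511)) = Mul(-46634, -47601) = 2219825034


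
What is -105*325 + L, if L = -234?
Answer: -34359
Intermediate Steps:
-105*325 + L = -105*325 - 234 = -34125 - 234 = -34359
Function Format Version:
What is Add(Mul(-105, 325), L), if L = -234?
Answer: -34359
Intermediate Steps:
Add(Mul(-105, 325), L) = Add(Mul(-105, 325), -234) = Add(-34125, -234) = -34359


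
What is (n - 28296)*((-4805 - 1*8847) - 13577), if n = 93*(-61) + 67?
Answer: 923117558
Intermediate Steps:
n = -5606 (n = -5673 + 67 = -5606)
(n - 28296)*((-4805 - 1*8847) - 13577) = (-5606 - 28296)*((-4805 - 1*8847) - 13577) = -33902*((-4805 - 8847) - 13577) = -33902*(-13652 - 13577) = -33902*(-27229) = 923117558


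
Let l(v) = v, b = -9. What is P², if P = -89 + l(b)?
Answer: 9604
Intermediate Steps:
P = -98 (P = -89 - 9 = -98)
P² = (-98)² = 9604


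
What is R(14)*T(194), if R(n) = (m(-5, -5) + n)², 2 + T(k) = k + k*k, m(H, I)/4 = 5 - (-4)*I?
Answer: 80044048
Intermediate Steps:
m(H, I) = 20 + 16*I (m(H, I) = 4*(5 - (-4)*I) = 4*(5 + 4*I) = 20 + 16*I)
T(k) = -2 + k + k² (T(k) = -2 + (k + k*k) = -2 + (k + k²) = -2 + k + k²)
R(n) = (-60 + n)² (R(n) = ((20 + 16*(-5)) + n)² = ((20 - 80) + n)² = (-60 + n)²)
R(14)*T(194) = (-60 + 14)²*(-2 + 194 + 194²) = (-46)²*(-2 + 194 + 37636) = 2116*37828 = 80044048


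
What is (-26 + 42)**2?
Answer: 256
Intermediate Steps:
(-26 + 42)**2 = 16**2 = 256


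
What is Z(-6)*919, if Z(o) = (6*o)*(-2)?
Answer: 66168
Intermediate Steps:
Z(o) = -12*o
Z(-6)*919 = -12*(-6)*919 = 72*919 = 66168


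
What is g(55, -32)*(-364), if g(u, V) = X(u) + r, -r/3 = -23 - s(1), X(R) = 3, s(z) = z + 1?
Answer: -28392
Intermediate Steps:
s(z) = 1 + z
r = 75 (r = -3*(-23 - (1 + 1)) = -3*(-23 - 1*2) = -3*(-23 - 2) = -3*(-25) = 75)
g(u, V) = 78 (g(u, V) = 3 + 75 = 78)
g(55, -32)*(-364) = 78*(-364) = -28392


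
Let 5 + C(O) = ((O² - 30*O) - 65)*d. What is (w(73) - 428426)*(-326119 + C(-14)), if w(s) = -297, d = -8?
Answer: 141706670636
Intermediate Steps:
C(O) = 515 - 8*O² + 240*O (C(O) = -5 + ((O² - 30*O) - 65)*(-8) = -5 + (-65 + O² - 30*O)*(-8) = -5 + (520 - 8*O² + 240*O) = 515 - 8*O² + 240*O)
(w(73) - 428426)*(-326119 + C(-14)) = (-297 - 428426)*(-326119 + (515 - 8*(-14)² + 240*(-14))) = -428723*(-326119 + (515 - 8*196 - 3360)) = -428723*(-326119 + (515 - 1568 - 3360)) = -428723*(-326119 - 4413) = -428723*(-330532) = 141706670636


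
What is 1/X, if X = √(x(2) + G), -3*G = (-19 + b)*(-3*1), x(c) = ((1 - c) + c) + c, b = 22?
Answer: √6/6 ≈ 0.40825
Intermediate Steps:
x(c) = 1 + c
G = 3 (G = -(-19 + 22)*(-3*1)/3 = -(-3) = -⅓*(-9) = 3)
X = √6 (X = √((1 + 2) + 3) = √(3 + 3) = √6 ≈ 2.4495)
1/X = 1/(√6) = √6/6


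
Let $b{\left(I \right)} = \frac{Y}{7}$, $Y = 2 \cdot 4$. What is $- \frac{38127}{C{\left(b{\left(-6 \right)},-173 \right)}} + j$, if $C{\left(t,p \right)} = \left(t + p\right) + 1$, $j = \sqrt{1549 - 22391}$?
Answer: $\frac{266889}{1196} + i \sqrt{20842} \approx 223.15 + 144.37 i$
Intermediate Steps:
$Y = 8$
$b{\left(I \right)} = \frac{8}{7}$
$j = i \sqrt{20842}$ ($j = \sqrt{-20842} = i \sqrt{20842} \approx 144.37 i$)
$C{\left(t,p \right)} = 1 + p + t$ ($C{\left(t,p \right)} = \left(p + t\right) + 1 = 1 + p + t$)
$- \frac{38127}{C{\left(b{\left(-6 \right)},-173 \right)}} + j = - \frac{38127}{1 - 173 + \frac{8}{7}} + i \sqrt{20842} = - \frac{38127}{- \frac{1196}{7}} + i \sqrt{20842} = \left(-38127\right) \left(- \frac{7}{1196}\right) + i \sqrt{20842} = \frac{266889}{1196} + i \sqrt{20842}$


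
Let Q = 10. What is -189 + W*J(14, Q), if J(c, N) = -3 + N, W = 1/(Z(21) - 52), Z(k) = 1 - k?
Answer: -13615/72 ≈ -189.10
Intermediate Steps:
W = -1/72 (W = 1/((1 - 1*21) - 52) = 1/((1 - 21) - 52) = 1/(-20 - 52) = 1/(-72) = -1/72 ≈ -0.013889)
-189 + W*J(14, Q) = -189 - (-3 + 10)/72 = -189 - 1/72*7 = -189 - 7/72 = -13615/72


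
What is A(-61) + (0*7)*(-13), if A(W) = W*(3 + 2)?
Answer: -305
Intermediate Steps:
A(W) = 5*W (A(W) = W*5 = 5*W)
A(-61) + (0*7)*(-13) = 5*(-61) + (0*7)*(-13) = -305 + 0*(-13) = -305 + 0 = -305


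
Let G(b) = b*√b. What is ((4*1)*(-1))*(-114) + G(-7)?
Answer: 456 - 7*I*√7 ≈ 456.0 - 18.52*I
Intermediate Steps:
G(b) = b^(3/2)
((4*1)*(-1))*(-114) + G(-7) = ((4*1)*(-1))*(-114) + (-7)^(3/2) = (4*(-1))*(-114) - 7*I*√7 = -4*(-114) - 7*I*√7 = 456 - 7*I*√7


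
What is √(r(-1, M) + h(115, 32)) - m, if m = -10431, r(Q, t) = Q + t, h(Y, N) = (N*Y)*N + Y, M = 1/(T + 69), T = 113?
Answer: 10431 + 29*√4642638/182 ≈ 10774.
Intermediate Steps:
M = 1/182 (M = 1/(113 + 69) = 1/182 ≈ 0.0054945)
h(Y, N) = Y + Y*N² (h(Y, N) = Y*N² + Y = Y + Y*N²)
√(r(-1, M) + h(115, 32)) - m = √((-1 + 1/182) + 115*(1 + 32²)) - 1*(-10431) = √(-181/182 + 115*(1 + 1024)) + 10431 = √(-181/182 + 115*1025) + 10431 = √(-181/182 + 117875) + 10431 = √(21453069/182) + 10431 = 29*√4642638/182 + 10431 = 10431 + 29*√4642638/182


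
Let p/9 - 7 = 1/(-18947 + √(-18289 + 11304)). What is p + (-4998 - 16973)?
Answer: -7864880025475/358995794 - 9*I*√6985/358995794 ≈ -21908.0 - 2.0953e-6*I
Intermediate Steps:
p = 63 + 9/(-18947 + I*√6985) (p = 63 + 9/(-18947 + √(-18289 + 11304)) = 63 + 9/(-18947 + √(-6985)) = 63 + 9/(-18947 + I*√6985) ≈ 63.0 - 2.0953e-6*I)
p + (-4998 - 16973) = (22616564499/358995794 - 9*I*√6985/358995794) + (-4998 - 16973) = (22616564499/358995794 - 9*I*√6985/358995794) - 21971 = -7864880025475/358995794 - 9*I*√6985/358995794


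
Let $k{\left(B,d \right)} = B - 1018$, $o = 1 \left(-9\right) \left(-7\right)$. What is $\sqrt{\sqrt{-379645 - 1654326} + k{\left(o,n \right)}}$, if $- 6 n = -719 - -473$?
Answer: $\sqrt{-955 + i \sqrt{2033971}} \approx 19.511 + 36.547 i$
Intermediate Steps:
$o = 63$ ($o = \left(-9\right) \left(-7\right) = 63$)
$n = 41$ ($n = - \frac{-719 - -473}{6} = - \frac{-719 + 473}{6} = \left(- \frac{1}{6}\right) \left(-246\right) = 41$)
$k{\left(B,d \right)} = -1018 + B$
$\sqrt{\sqrt{-379645 - 1654326} + k{\left(o,n \right)}} = \sqrt{\sqrt{-379645 - 1654326} + \left(-1018 + 63\right)} = \sqrt{\sqrt{-2033971} - 955} = \sqrt{i \sqrt{2033971} - 955} = \sqrt{-955 + i \sqrt{2033971}}$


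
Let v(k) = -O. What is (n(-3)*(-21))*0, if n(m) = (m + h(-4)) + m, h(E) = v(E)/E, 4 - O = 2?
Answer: 0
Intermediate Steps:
O = 2 (O = 4 - 1*2 = 4 - 2 = 2)
v(k) = -2 (v(k) = -1*2 = -2)
h(E) = -2/E
n(m) = 1/2 + 2*m (n(m) = (m - 2/(-4)) + m = (m - 2*(-1/4)) + m = (m + 1/2) + m = (1/2 + m) + m = 1/2 + 2*m)
(n(-3)*(-21))*0 = ((1/2 + 2*(-3))*(-21))*0 = ((1/2 - 6)*(-21))*0 = -11/2*(-21)*0 = (231/2)*0 = 0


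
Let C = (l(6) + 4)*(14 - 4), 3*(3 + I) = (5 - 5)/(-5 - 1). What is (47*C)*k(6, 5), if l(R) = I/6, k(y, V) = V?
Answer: 8225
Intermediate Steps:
I = -3 (I = -3 + ((5 - 5)/(-5 - 1))/3 = -3 + (0/(-6))/3 = -3 + (0*(-⅙))/3 = -3 + (⅓)*0 = -3 + 0 = -3)
l(R) = -½ (l(R) = -3/6 = -3*⅙ = -½)
C = 35 (C = (-½ + 4)*(14 - 4) = (7/2)*10 = 35)
(47*C)*k(6, 5) = (47*35)*5 = 1645*5 = 8225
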